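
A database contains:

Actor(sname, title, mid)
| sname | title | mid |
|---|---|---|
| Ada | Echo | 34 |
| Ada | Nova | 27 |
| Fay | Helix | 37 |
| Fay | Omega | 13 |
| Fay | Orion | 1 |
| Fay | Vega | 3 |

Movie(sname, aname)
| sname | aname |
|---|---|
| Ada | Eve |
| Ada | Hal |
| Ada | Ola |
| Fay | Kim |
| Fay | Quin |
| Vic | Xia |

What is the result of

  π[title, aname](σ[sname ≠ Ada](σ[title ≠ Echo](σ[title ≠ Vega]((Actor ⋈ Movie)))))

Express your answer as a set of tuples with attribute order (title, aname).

{(Helix, Kim), (Helix, Quin), (Omega, Kim), (Omega, Quin), (Orion, Kim), (Orion, Quin)}

Joining Actor and Movie on sname yields {(Ada, Echo, 34, Eve), (Ada, Echo, 34, Hal), (Ada, Echo, 34, Ola), (Ada, Nova, 27, Eve), (Ada, Nova, 27, Hal), (Ada, Nova, 27, Ola), (Fay, Helix, 37, Kim), (Fay, Helix, 37, Quin), (Fay, Omega, 13, Kim), (Fay, Omega, 13, Quin), (Fay, Orion, 1, Kim), (Fay, Orion, 1, Quin), (Fay, Vega, 3, Kim), (Fay, Vega, 3, Quin)}.
Apply σ_{title ≠ Vega}; surviving tuples: {(Ada, Echo, 34, Eve), (Ada, Echo, 34, Hal), (Ada, Echo, 34, Ola), (Ada, Nova, 27, Eve), (Ada, Nova, 27, Hal), (Ada, Nova, 27, Ola), (Fay, Helix, 37, Kim), (Fay, Helix, 37, Quin), (Fay, Omega, 13, Kim), (Fay, Omega, 13, Quin), (Fay, Orion, 1, Kim), (Fay, Orion, 1, Quin)}
Apply σ_{title ≠ Echo}; surviving tuples: {(Ada, Nova, 27, Eve), (Ada, Nova, 27, Hal), (Ada, Nova, 27, Ola), (Fay, Helix, 37, Kim), (Fay, Helix, 37, Quin), (Fay, Omega, 13, Kim), (Fay, Omega, 13, Quin), (Fay, Orion, 1, Kim), (Fay, Orion, 1, Quin)}
Apply σ_{sname ≠ Ada}; surviving tuples: {(Fay, Helix, 37, Kim), (Fay, Helix, 37, Quin), (Fay, Omega, 13, Kim), (Fay, Omega, 13, Quin), (Fay, Orion, 1, Kim), (Fay, Orion, 1, Quin)}
Keep only column(s) title, aname: {(Helix, Kim), (Helix, Quin), (Omega, Kim), (Omega, Quin), (Orion, Kim), (Orion, Quin)}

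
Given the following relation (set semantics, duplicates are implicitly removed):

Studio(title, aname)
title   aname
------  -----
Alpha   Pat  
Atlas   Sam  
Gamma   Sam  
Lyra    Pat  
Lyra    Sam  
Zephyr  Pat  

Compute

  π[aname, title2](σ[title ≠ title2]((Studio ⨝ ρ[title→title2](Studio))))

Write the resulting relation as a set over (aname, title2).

ρ[title→title2]: schema becomes (title2, aname); tuples unchanged.
Studio ⋈ ρ[title→title2](Studio) (natural join on aname): {(Alpha, Pat, Alpha), (Alpha, Pat, Lyra), (Alpha, Pat, Zephyr), (Atlas, Sam, Atlas), (Atlas, Sam, Gamma), (Atlas, Sam, Lyra), (Gamma, Sam, Atlas), (Gamma, Sam, Gamma), (Gamma, Sam, Lyra), (Lyra, Pat, Alpha), (Lyra, Pat, Lyra), (Lyra, Pat, Zephyr), (Lyra, Sam, Atlas), (Lyra, Sam, Gamma), (Lyra, Sam, Lyra), (Zephyr, Pat, Alpha), (Zephyr, Pat, Lyra), (Zephyr, Pat, Zephyr)}
σ[title ≠ title2]: keep tuples satisfying title ≠ title2 → {(Alpha, Pat, Lyra), (Alpha, Pat, Zephyr), (Atlas, Sam, Gamma), (Atlas, Sam, Lyra), (Gamma, Sam, Atlas), (Gamma, Sam, Lyra), (Lyra, Pat, Alpha), (Lyra, Pat, Zephyr), (Lyra, Sam, Atlas), (Lyra, Sam, Gamma), (Zephyr, Pat, Alpha), (Zephyr, Pat, Lyra)}
π_{aname, title2} gives {(Pat, Alpha), (Pat, Lyra), (Pat, Zephyr), (Sam, Atlas), (Sam, Gamma), (Sam, Lyra)} (6 duplicate(s) eliminated).

{(Pat, Alpha), (Pat, Lyra), (Pat, Zephyr), (Sam, Atlas), (Sam, Gamma), (Sam, Lyra)}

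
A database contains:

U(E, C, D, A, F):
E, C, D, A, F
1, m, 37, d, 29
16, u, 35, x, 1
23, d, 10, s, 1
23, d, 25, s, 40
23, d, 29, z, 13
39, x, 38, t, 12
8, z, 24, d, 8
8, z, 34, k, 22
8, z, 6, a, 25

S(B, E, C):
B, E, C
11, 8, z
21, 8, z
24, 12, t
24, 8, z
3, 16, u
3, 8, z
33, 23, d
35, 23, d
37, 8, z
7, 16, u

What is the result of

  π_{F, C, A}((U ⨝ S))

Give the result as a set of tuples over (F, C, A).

{(1, d, s), (1, u, x), (13, d, z), (22, z, k), (25, z, a), (40, d, s), (8, z, d)}

U ⋈ S (natural join on E, C): {(16, u, 35, x, 1, 3), (16, u, 35, x, 1, 7), (23, d, 10, s, 1, 33), (23, d, 10, s, 1, 35), (23, d, 25, s, 40, 33), (23, d, 25, s, 40, 35), (23, d, 29, z, 13, 33), (23, d, 29, z, 13, 35), (8, z, 24, d, 8, 11), (8, z, 24, d, 8, 21), (8, z, 24, d, 8, 24), (8, z, 24, d, 8, 3), (8, z, 24, d, 8, 37), (8, z, 34, k, 22, 11), (8, z, 34, k, 22, 21), (8, z, 34, k, 22, 24), (8, z, 34, k, 22, 3), (8, z, 34, k, 22, 37), (8, z, 6, a, 25, 11), (8, z, 6, a, 25, 21), (8, z, 6, a, 25, 24), (8, z, 6, a, 25, 3), (8, z, 6, a, 25, 37)}
Keep only column(s) F, C, A (16 duplicate(s) eliminated): {(1, d, s), (1, u, x), (13, d, z), (22, z, k), (25, z, a), (40, d, s), (8, z, d)}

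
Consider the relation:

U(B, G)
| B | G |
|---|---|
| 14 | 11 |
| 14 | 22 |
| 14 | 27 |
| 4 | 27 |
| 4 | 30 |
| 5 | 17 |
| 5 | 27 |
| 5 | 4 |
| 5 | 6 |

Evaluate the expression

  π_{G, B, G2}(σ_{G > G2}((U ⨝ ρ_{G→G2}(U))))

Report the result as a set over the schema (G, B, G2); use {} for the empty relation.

{(17, 5, 4), (17, 5, 6), (22, 14, 11), (27, 14, 11), (27, 14, 22), (27, 5, 17), (27, 5, 4), (27, 5, 6), (30, 4, 27), (6, 5, 4)}

ρ[G→G2]: schema becomes (B, G2); tuples unchanged.
Natural join on B: {(14, 11, 11), (14, 11, 22), (14, 11, 27), (14, 22, 11), (14, 22, 22), (14, 22, 27), (14, 27, 11), (14, 27, 22), (14, 27, 27), (4, 27, 27), (4, 27, 30), (4, 30, 27), (4, 30, 30), (5, 17, 17), (5, 17, 27), (5, 17, 4), (5, 17, 6), (5, 27, 17), (5, 27, 27), (5, 27, 4), (5, 27, 6), (5, 4, 17), (5, 4, 27), (5, 4, 4), (5, 4, 6), (5, 6, 17), (5, 6, 27), (5, 6, 4), (5, 6, 6)}
Selection G > G2: {(14, 22, 11), (14, 27, 11), (14, 27, 22), (4, 30, 27), (5, 17, 4), (5, 17, 6), (5, 27, 17), (5, 27, 4), (5, 27, 6), (5, 6, 4)}
π_{G, B, G2} gives {(17, 5, 4), (17, 5, 6), (22, 14, 11), (27, 14, 11), (27, 14, 22), (27, 5, 17), (27, 5, 4), (27, 5, 6), (30, 4, 27), (6, 5, 4)}.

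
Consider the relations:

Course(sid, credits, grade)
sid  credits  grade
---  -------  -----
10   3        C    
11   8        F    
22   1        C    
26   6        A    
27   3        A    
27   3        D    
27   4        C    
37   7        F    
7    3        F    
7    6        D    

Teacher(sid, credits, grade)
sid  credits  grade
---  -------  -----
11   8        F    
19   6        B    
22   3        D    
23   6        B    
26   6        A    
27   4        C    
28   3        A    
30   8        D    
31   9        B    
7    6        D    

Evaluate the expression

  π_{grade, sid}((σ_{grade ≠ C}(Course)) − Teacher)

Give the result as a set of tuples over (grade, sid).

{(A, 27), (D, 27), (F, 37), (F, 7)}

Selection grade ≠ C: {(11, 8, F), (26, 6, A), (27, 3, A), (27, 3, D), (37, 7, F), (7, 3, F), (7, 6, D)}
Difference: {(11, 8, F), (26, 6, A), (27, 3, A), (27, 3, D), (37, 7, F), (7, 3, F), (7, 6, D)} with {(11, 8, F), (19, 6, B), (22, 3, D), (23, 6, B), (26, 6, A), (27, 4, C), (28, 3, A), (30, 8, D), (31, 9, B), (7, 6, D)} → {(27, 3, A), (27, 3, D), (37, 7, F), (7, 3, F)}
Keep only column(s) grade, sid: {(A, 27), (D, 27), (F, 37), (F, 7)}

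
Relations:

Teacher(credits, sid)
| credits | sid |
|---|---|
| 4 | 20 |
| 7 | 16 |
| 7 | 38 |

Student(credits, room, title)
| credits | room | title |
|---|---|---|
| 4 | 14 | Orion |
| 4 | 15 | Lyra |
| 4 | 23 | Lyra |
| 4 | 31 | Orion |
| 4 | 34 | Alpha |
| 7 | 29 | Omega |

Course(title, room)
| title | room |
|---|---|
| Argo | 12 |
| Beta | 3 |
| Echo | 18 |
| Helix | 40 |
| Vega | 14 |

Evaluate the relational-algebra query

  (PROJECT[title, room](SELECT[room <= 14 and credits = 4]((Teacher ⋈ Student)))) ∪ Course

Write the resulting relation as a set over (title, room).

{(Argo, 12), (Beta, 3), (Echo, 18), (Helix, 40), (Orion, 14), (Vega, 14)}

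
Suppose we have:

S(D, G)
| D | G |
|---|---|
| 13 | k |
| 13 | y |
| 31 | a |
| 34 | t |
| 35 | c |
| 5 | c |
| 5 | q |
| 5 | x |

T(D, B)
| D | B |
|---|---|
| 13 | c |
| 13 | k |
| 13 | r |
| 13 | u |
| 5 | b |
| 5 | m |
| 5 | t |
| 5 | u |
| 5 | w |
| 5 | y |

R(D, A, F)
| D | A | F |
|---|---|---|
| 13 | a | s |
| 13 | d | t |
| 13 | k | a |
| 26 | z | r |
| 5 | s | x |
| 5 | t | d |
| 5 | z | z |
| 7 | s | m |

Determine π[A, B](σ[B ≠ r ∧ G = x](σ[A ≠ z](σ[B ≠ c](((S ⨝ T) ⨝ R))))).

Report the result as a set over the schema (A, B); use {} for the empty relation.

{(s, b), (s, m), (s, t), (s, u), (s, w), (s, y), (t, b), (t, m), (t, t), (t, u), (t, w), (t, y)}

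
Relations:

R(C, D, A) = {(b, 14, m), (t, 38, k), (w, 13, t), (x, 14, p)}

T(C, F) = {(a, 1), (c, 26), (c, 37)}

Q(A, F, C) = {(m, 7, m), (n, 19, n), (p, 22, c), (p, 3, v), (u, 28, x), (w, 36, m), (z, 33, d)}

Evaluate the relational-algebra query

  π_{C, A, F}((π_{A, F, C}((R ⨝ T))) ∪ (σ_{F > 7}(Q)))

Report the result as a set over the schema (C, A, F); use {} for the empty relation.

{(c, p, 22), (d, z, 33), (m, w, 36), (n, n, 19), (x, u, 28)}

R ⋈ T (natural join on C): {}
π[A, F, C]: project onto (A, F, C) → {}
σ[F > 7]: keep tuples satisfying F > 7 → {(n, 19, n), (p, 22, c), (u, 28, x), (w, 36, m), (z, 33, d)}
Set union of the two operands is {(n, 19, n), (p, 22, c), (u, 28, x), (w, 36, m), (z, 33, d)}.
π[C, A, F]: project onto (C, A, F) → {(c, p, 22), (d, z, 33), (m, w, 36), (n, n, 19), (x, u, 28)}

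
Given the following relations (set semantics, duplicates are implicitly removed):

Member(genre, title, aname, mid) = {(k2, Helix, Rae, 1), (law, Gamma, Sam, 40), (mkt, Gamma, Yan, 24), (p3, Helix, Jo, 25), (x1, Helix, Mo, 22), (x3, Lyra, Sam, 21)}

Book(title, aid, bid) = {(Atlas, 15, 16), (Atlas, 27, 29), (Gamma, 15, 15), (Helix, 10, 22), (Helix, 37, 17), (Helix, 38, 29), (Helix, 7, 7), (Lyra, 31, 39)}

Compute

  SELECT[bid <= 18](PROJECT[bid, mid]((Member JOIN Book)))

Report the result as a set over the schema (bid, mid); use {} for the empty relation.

Member ⋈ Book (natural join on title): {(k2, Helix, Rae, 1, 10, 22), (k2, Helix, Rae, 1, 37, 17), (k2, Helix, Rae, 1, 38, 29), (k2, Helix, Rae, 1, 7, 7), (law, Gamma, Sam, 40, 15, 15), (mkt, Gamma, Yan, 24, 15, 15), (p3, Helix, Jo, 25, 10, 22), (p3, Helix, Jo, 25, 37, 17), (p3, Helix, Jo, 25, 38, 29), (p3, Helix, Jo, 25, 7, 7), (x1, Helix, Mo, 22, 10, 22), (x1, Helix, Mo, 22, 37, 17), (x1, Helix, Mo, 22, 38, 29), (x1, Helix, Mo, 22, 7, 7), (x3, Lyra, Sam, 21, 31, 39)}
Keep only column(s) bid, mid: {(15, 24), (15, 40), (17, 1), (17, 22), (17, 25), (22, 1), (22, 22), (22, 25), (29, 1), (29, 22), (29, 25), (39, 21), (7, 1), (7, 22), (7, 25)}
σ[bid <= 18]: keep tuples satisfying bid <= 18 → {(15, 24), (15, 40), (17, 1), (17, 22), (17, 25), (7, 1), (7, 22), (7, 25)}

{(15, 24), (15, 40), (17, 1), (17, 22), (17, 25), (7, 1), (7, 22), (7, 25)}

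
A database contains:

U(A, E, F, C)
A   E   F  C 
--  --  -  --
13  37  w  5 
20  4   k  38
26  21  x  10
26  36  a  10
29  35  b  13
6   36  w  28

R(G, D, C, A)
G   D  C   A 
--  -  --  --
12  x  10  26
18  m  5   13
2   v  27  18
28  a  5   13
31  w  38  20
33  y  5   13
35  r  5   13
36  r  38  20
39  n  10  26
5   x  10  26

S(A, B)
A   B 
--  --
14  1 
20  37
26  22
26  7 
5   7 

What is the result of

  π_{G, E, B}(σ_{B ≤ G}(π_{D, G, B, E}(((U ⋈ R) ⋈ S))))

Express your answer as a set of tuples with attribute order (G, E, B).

{(12, 21, 7), (12, 36, 7), (39, 21, 22), (39, 21, 7), (39, 36, 22), (39, 36, 7)}

Natural join on A, C: {(13, 37, w, 5, 18, m), (13, 37, w, 5, 28, a), (13, 37, w, 5, 33, y), (13, 37, w, 5, 35, r), (20, 4, k, 38, 31, w), (20, 4, k, 38, 36, r), (26, 21, x, 10, 12, x), (26, 21, x, 10, 39, n), (26, 21, x, 10, 5, x), (26, 36, a, 10, 12, x), (26, 36, a, 10, 39, n), (26, 36, a, 10, 5, x)}
Natural join on A: {(20, 4, k, 38, 31, w, 37), (20, 4, k, 38, 36, r, 37), (26, 21, x, 10, 12, x, 22), (26, 21, x, 10, 12, x, 7), (26, 21, x, 10, 39, n, 22), (26, 21, x, 10, 39, n, 7), (26, 21, x, 10, 5, x, 22), (26, 21, x, 10, 5, x, 7), (26, 36, a, 10, 12, x, 22), (26, 36, a, 10, 12, x, 7), (26, 36, a, 10, 39, n, 22), (26, 36, a, 10, 39, n, 7), (26, 36, a, 10, 5, x, 22), (26, 36, a, 10, 5, x, 7)}
π_{D, G, B, E} gives {(n, 39, 22, 21), (n, 39, 22, 36), (n, 39, 7, 21), (n, 39, 7, 36), (r, 36, 37, 4), (w, 31, 37, 4), (x, 12, 22, 21), (x, 12, 22, 36), (x, 12, 7, 21), (x, 12, 7, 36), (x, 5, 22, 21), (x, 5, 22, 36), (x, 5, 7, 21), (x, 5, 7, 36)}.
Filtering on B ≤ G leaves {(n, 39, 22, 21), (n, 39, 22, 36), (n, 39, 7, 21), (n, 39, 7, 36), (x, 12, 7, 21), (x, 12, 7, 36)}.
π_{G, E, B} gives {(12, 21, 7), (12, 36, 7), (39, 21, 22), (39, 21, 7), (39, 36, 22), (39, 36, 7)}.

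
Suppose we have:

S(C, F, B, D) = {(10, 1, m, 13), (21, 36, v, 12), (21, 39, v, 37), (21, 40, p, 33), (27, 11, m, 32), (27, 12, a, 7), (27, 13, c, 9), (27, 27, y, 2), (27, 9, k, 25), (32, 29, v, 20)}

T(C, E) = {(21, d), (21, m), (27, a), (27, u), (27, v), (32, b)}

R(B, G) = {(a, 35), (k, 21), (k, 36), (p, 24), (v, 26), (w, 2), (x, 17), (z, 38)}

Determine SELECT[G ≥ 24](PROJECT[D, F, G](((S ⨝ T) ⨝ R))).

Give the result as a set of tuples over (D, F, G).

Natural join on C: {(21, 36, v, 12, d), (21, 36, v, 12, m), (21, 39, v, 37, d), (21, 39, v, 37, m), (21, 40, p, 33, d), (21, 40, p, 33, m), (27, 11, m, 32, a), (27, 11, m, 32, u), (27, 11, m, 32, v), (27, 12, a, 7, a), (27, 12, a, 7, u), (27, 12, a, 7, v), (27, 13, c, 9, a), (27, 13, c, 9, u), (27, 13, c, 9, v), (27, 27, y, 2, a), (27, 27, y, 2, u), (27, 27, y, 2, v), (27, 9, k, 25, a), (27, 9, k, 25, u), (27, 9, k, 25, v), (32, 29, v, 20, b)}
Natural join on B: {(21, 36, v, 12, d, 26), (21, 36, v, 12, m, 26), (21, 39, v, 37, d, 26), (21, 39, v, 37, m, 26), (21, 40, p, 33, d, 24), (21, 40, p, 33, m, 24), (27, 12, a, 7, a, 35), (27, 12, a, 7, u, 35), (27, 12, a, 7, v, 35), (27, 9, k, 25, a, 21), (27, 9, k, 25, a, 36), (27, 9, k, 25, u, 21), (27, 9, k, 25, u, 36), (27, 9, k, 25, v, 21), (27, 9, k, 25, v, 36), (32, 29, v, 20, b, 26)}
π_{D, F, G} gives {(12, 36, 26), (20, 29, 26), (25, 9, 21), (25, 9, 36), (33, 40, 24), (37, 39, 26), (7, 12, 35)} (9 duplicate(s) eliminated).
σ[G ≥ 24]: keep tuples satisfying G ≥ 24 → {(12, 36, 26), (20, 29, 26), (25, 9, 36), (33, 40, 24), (37, 39, 26), (7, 12, 35)}

{(12, 36, 26), (20, 29, 26), (25, 9, 36), (33, 40, 24), (37, 39, 26), (7, 12, 35)}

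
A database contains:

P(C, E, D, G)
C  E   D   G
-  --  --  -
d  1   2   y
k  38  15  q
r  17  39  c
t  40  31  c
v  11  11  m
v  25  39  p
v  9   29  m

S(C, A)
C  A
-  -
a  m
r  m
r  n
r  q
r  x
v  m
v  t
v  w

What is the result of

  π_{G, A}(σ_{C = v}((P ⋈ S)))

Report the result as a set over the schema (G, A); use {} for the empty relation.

P ⋈ S (natural join on C): {(r, 17, 39, c, m), (r, 17, 39, c, n), (r, 17, 39, c, q), (r, 17, 39, c, x), (v, 11, 11, m, m), (v, 11, 11, m, t), (v, 11, 11, m, w), (v, 25, 39, p, m), (v, 25, 39, p, t), (v, 25, 39, p, w), (v, 9, 29, m, m), (v, 9, 29, m, t), (v, 9, 29, m, w)}
σ[C = v]: keep tuples satisfying C = v → {(v, 11, 11, m, m), (v, 11, 11, m, t), (v, 11, 11, m, w), (v, 25, 39, p, m), (v, 25, 39, p, t), (v, 25, 39, p, w), (v, 9, 29, m, m), (v, 9, 29, m, t), (v, 9, 29, m, w)}
π[G, A]: project onto (G, A) (3 duplicate(s) eliminated) → {(m, m), (m, t), (m, w), (p, m), (p, t), (p, w)}

{(m, m), (m, t), (m, w), (p, m), (p, t), (p, w)}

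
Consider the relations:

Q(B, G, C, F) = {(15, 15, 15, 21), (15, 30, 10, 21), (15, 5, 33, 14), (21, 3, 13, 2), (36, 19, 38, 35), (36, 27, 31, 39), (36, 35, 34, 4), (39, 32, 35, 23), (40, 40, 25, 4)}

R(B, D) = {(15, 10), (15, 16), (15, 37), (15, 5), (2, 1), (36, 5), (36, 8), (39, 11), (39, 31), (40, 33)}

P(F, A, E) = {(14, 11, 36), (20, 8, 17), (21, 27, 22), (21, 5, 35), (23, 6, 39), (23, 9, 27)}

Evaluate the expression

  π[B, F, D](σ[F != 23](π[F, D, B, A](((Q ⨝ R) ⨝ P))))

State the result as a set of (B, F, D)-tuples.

{(15, 14, 10), (15, 14, 16), (15, 14, 37), (15, 14, 5), (15, 21, 10), (15, 21, 16), (15, 21, 37), (15, 21, 5)}

Q ⋈ R (natural join on B): {(15, 15, 15, 21, 10), (15, 15, 15, 21, 16), (15, 15, 15, 21, 37), (15, 15, 15, 21, 5), (15, 30, 10, 21, 10), (15, 30, 10, 21, 16), (15, 30, 10, 21, 37), (15, 30, 10, 21, 5), (15, 5, 33, 14, 10), (15, 5, 33, 14, 16), (15, 5, 33, 14, 37), (15, 5, 33, 14, 5), (36, 19, 38, 35, 5), (36, 19, 38, 35, 8), (36, 27, 31, 39, 5), (36, 27, 31, 39, 8), (36, 35, 34, 4, 5), (36, 35, 34, 4, 8), (39, 32, 35, 23, 11), (39, 32, 35, 23, 31), (40, 40, 25, 4, 33)}
(Q ⨝ R) ⋈ P (natural join on F): {(15, 15, 15, 21, 10, 27, 22), (15, 15, 15, 21, 10, 5, 35), (15, 15, 15, 21, 16, 27, 22), (15, 15, 15, 21, 16, 5, 35), (15, 15, 15, 21, 37, 27, 22), (15, 15, 15, 21, 37, 5, 35), (15, 15, 15, 21, 5, 27, 22), (15, 15, 15, 21, 5, 5, 35), (15, 30, 10, 21, 10, 27, 22), (15, 30, 10, 21, 10, 5, 35), (15, 30, 10, 21, 16, 27, 22), (15, 30, 10, 21, 16, 5, 35), (15, 30, 10, 21, 37, 27, 22), (15, 30, 10, 21, 37, 5, 35), (15, 30, 10, 21, 5, 27, 22), (15, 30, 10, 21, 5, 5, 35), (15, 5, 33, 14, 10, 11, 36), (15, 5, 33, 14, 16, 11, 36), (15, 5, 33, 14, 37, 11, 36), (15, 5, 33, 14, 5, 11, 36), (39, 32, 35, 23, 11, 6, 39), (39, 32, 35, 23, 11, 9, 27), (39, 32, 35, 23, 31, 6, 39), (39, 32, 35, 23, 31, 9, 27)}
π[F, D, B, A]: project onto (F, D, B, A) (8 duplicate(s) eliminated) → {(14, 10, 15, 11), (14, 16, 15, 11), (14, 37, 15, 11), (14, 5, 15, 11), (21, 10, 15, 27), (21, 10, 15, 5), (21, 16, 15, 27), (21, 16, 15, 5), (21, 37, 15, 27), (21, 37, 15, 5), (21, 5, 15, 27), (21, 5, 15, 5), (23, 11, 39, 6), (23, 11, 39, 9), (23, 31, 39, 6), (23, 31, 39, 9)}
Apply σ_{F != 23}; surviving tuples: {(14, 10, 15, 11), (14, 16, 15, 11), (14, 37, 15, 11), (14, 5, 15, 11), (21, 10, 15, 27), (21, 10, 15, 5), (21, 16, 15, 27), (21, 16, 15, 5), (21, 37, 15, 27), (21, 37, 15, 5), (21, 5, 15, 27), (21, 5, 15, 5)}
π[B, F, D]: project onto (B, F, D) (4 duplicate(s) eliminated) → {(15, 14, 10), (15, 14, 16), (15, 14, 37), (15, 14, 5), (15, 21, 10), (15, 21, 16), (15, 21, 37), (15, 21, 5)}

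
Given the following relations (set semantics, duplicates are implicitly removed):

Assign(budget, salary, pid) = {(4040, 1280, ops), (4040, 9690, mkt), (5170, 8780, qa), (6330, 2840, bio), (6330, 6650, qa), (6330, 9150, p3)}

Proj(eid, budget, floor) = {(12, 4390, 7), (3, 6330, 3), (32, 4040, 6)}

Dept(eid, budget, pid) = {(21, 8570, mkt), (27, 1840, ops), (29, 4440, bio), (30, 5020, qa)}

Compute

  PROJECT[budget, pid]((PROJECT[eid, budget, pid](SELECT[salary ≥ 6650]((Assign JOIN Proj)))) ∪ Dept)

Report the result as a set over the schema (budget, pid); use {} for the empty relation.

Natural join on budget: {(4040, 1280, ops, 32, 6), (4040, 9690, mkt, 32, 6), (6330, 2840, bio, 3, 3), (6330, 6650, qa, 3, 3), (6330, 9150, p3, 3, 3)}
σ[salary ≥ 6650]: keep tuples satisfying salary ≥ 6650 → {(4040, 9690, mkt, 32, 6), (6330, 6650, qa, 3, 3), (6330, 9150, p3, 3, 3)}
π[eid, budget, pid]: project onto (eid, budget, pid) → {(3, 6330, p3), (3, 6330, qa), (32, 4040, mkt)}
Union: {(3, 6330, p3), (3, 6330, qa), (32, 4040, mkt)} with {(21, 8570, mkt), (27, 1840, ops), (29, 4440, bio), (30, 5020, qa)} → {(21, 8570, mkt), (27, 1840, ops), (29, 4440, bio), (3, 6330, p3), (3, 6330, qa), (30, 5020, qa), (32, 4040, mkt)}
π[budget, pid]: project onto (budget, pid) → {(1840, ops), (4040, mkt), (4440, bio), (5020, qa), (6330, p3), (6330, qa), (8570, mkt)}

{(1840, ops), (4040, mkt), (4440, bio), (5020, qa), (6330, p3), (6330, qa), (8570, mkt)}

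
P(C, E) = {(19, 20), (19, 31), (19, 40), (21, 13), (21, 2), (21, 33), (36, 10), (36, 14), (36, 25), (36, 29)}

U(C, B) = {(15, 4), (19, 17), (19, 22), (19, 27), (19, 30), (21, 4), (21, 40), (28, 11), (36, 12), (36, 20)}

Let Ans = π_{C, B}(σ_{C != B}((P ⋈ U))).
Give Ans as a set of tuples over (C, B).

{(19, 17), (19, 22), (19, 27), (19, 30), (21, 4), (21, 40), (36, 12), (36, 20)}

P ⋈ U (natural join on C): {(19, 20, 17), (19, 20, 22), (19, 20, 27), (19, 20, 30), (19, 31, 17), (19, 31, 22), (19, 31, 27), (19, 31, 30), (19, 40, 17), (19, 40, 22), (19, 40, 27), (19, 40, 30), (21, 13, 4), (21, 13, 40), (21, 2, 4), (21, 2, 40), (21, 33, 4), (21, 33, 40), (36, 10, 12), (36, 10, 20), (36, 14, 12), (36, 14, 20), (36, 25, 12), (36, 25, 20), (36, 29, 12), (36, 29, 20)}
Selection C != B: {(19, 20, 17), (19, 20, 22), (19, 20, 27), (19, 20, 30), (19, 31, 17), (19, 31, 22), (19, 31, 27), (19, 31, 30), (19, 40, 17), (19, 40, 22), (19, 40, 27), (19, 40, 30), (21, 13, 4), (21, 13, 40), (21, 2, 4), (21, 2, 40), (21, 33, 4), (21, 33, 40), (36, 10, 12), (36, 10, 20), (36, 14, 12), (36, 14, 20), (36, 25, 12), (36, 25, 20), (36, 29, 12), (36, 29, 20)}
Projecting to C, B (18 duplicate(s) eliminated): {(19, 17), (19, 22), (19, 27), (19, 30), (21, 4), (21, 40), (36, 12), (36, 20)}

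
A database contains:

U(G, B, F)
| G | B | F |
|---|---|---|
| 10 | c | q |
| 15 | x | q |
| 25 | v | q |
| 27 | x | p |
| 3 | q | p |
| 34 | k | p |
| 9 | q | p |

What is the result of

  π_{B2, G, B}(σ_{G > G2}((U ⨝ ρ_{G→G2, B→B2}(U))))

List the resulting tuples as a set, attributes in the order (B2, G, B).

ρ[G→G2, B→B2]: schema becomes (G2, B2, F); tuples unchanged.
Joining U and ρ_{G→G2, B→B2}(U) on F yields {(10, c, q, 10, c), (10, c, q, 15, x), (10, c, q, 25, v), (15, x, q, 10, c), (15, x, q, 15, x), (15, x, q, 25, v), (25, v, q, 10, c), (25, v, q, 15, x), (25, v, q, 25, v), (27, x, p, 27, x), (27, x, p, 3, q), (27, x, p, 34, k), (27, x, p, 9, q), (3, q, p, 27, x), (3, q, p, 3, q), (3, q, p, 34, k), (3, q, p, 9, q), (34, k, p, 27, x), (34, k, p, 3, q), (34, k, p, 34, k), (34, k, p, 9, q), (9, q, p, 27, x), (9, q, p, 3, q), (9, q, p, 34, k), (9, q, p, 9, q)}.
Filtering on G > G2 leaves {(15, x, q, 10, c), (25, v, q, 10, c), (25, v, q, 15, x), (27, x, p, 3, q), (27, x, p, 9, q), (34, k, p, 27, x), (34, k, p, 3, q), (34, k, p, 9, q), (9, q, p, 3, q)}.
Keep only column(s) B2, G, B (2 duplicate(s) eliminated): {(c, 15, x), (c, 25, v), (q, 27, x), (q, 34, k), (q, 9, q), (x, 25, v), (x, 34, k)}

{(c, 15, x), (c, 25, v), (q, 27, x), (q, 34, k), (q, 9, q), (x, 25, v), (x, 34, k)}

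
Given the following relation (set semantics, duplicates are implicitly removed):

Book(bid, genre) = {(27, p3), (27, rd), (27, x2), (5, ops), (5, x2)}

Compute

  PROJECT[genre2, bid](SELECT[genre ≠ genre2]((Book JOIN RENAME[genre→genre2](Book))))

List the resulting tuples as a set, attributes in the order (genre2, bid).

ρ[genre→genre2]: schema becomes (bid, genre2); tuples unchanged.
Natural join on bid: {(27, p3, p3), (27, p3, rd), (27, p3, x2), (27, rd, p3), (27, rd, rd), (27, rd, x2), (27, x2, p3), (27, x2, rd), (27, x2, x2), (5, ops, ops), (5, ops, x2), (5, x2, ops), (5, x2, x2)}
Apply σ_{genre ≠ genre2}; surviving tuples: {(27, p3, rd), (27, p3, x2), (27, rd, p3), (27, rd, x2), (27, x2, p3), (27, x2, rd), (5, ops, x2), (5, x2, ops)}
π_{genre2, bid} gives {(ops, 5), (p3, 27), (rd, 27), (x2, 27), (x2, 5)} (3 duplicate(s) eliminated).

{(ops, 5), (p3, 27), (rd, 27), (x2, 27), (x2, 5)}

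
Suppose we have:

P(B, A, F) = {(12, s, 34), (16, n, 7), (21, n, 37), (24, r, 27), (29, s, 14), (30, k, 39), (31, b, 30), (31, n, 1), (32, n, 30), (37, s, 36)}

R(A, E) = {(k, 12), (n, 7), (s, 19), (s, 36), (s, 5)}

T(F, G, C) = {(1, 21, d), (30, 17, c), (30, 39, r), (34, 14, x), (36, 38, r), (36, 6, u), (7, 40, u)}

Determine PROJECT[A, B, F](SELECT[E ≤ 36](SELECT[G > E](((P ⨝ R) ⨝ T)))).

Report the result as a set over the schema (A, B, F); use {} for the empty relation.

Joining P and R on A yields {(12, s, 34, 19), (12, s, 34, 36), (12, s, 34, 5), (16, n, 7, 7), (21, n, 37, 7), (29, s, 14, 19), (29, s, 14, 36), (29, s, 14, 5), (30, k, 39, 12), (31, n, 1, 7), (32, n, 30, 7), (37, s, 36, 19), (37, s, 36, 36), (37, s, 36, 5)}.
Joining (P ⨝ R) and T on F yields {(12, s, 34, 19, 14, x), (12, s, 34, 36, 14, x), (12, s, 34, 5, 14, x), (16, n, 7, 7, 40, u), (31, n, 1, 7, 21, d), (32, n, 30, 7, 17, c), (32, n, 30, 7, 39, r), (37, s, 36, 19, 38, r), (37, s, 36, 19, 6, u), (37, s, 36, 36, 38, r), (37, s, 36, 36, 6, u), (37, s, 36, 5, 38, r), (37, s, 36, 5, 6, u)}.
σ[G > E]: keep tuples satisfying G > E → {(12, s, 34, 5, 14, x), (16, n, 7, 7, 40, u), (31, n, 1, 7, 21, d), (32, n, 30, 7, 17, c), (32, n, 30, 7, 39, r), (37, s, 36, 19, 38, r), (37, s, 36, 36, 38, r), (37, s, 36, 5, 38, r), (37, s, 36, 5, 6, u)}
σ[E ≤ 36]: keep tuples satisfying E ≤ 36 → {(12, s, 34, 5, 14, x), (16, n, 7, 7, 40, u), (31, n, 1, 7, 21, d), (32, n, 30, 7, 17, c), (32, n, 30, 7, 39, r), (37, s, 36, 19, 38, r), (37, s, 36, 36, 38, r), (37, s, 36, 5, 38, r), (37, s, 36, 5, 6, u)}
π[A, B, F]: project onto (A, B, F) (4 duplicate(s) eliminated) → {(n, 16, 7), (n, 31, 1), (n, 32, 30), (s, 12, 34), (s, 37, 36)}

{(n, 16, 7), (n, 31, 1), (n, 32, 30), (s, 12, 34), (s, 37, 36)}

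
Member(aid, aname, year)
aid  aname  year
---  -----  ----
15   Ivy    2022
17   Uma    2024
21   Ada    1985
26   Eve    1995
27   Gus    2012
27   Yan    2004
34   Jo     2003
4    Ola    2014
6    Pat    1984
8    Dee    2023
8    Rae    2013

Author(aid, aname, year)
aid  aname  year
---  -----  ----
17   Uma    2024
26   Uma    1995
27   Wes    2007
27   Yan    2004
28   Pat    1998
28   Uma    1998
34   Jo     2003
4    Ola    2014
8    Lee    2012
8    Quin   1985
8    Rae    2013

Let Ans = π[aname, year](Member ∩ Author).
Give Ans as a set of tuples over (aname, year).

Taking the intersection: {(17, Uma, 2024), (27, Yan, 2004), (34, Jo, 2003), (4, Ola, 2014), (8, Rae, 2013)}
Projecting to aname, year: {(Jo, 2003), (Ola, 2014), (Rae, 2013), (Uma, 2024), (Yan, 2004)}

{(Jo, 2003), (Ola, 2014), (Rae, 2013), (Uma, 2024), (Yan, 2004)}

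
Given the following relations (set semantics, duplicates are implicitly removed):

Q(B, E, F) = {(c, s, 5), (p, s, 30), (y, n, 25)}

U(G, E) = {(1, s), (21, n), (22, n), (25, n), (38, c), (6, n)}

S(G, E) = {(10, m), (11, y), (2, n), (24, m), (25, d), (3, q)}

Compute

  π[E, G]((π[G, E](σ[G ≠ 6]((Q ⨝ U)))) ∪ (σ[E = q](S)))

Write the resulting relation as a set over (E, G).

Natural join on E: {(c, s, 5, 1), (p, s, 30, 1), (y, n, 25, 21), (y, n, 25, 22), (y, n, 25, 25), (y, n, 25, 6)}
Apply σ_{G ≠ 6}; surviving tuples: {(c, s, 5, 1), (p, s, 30, 1), (y, n, 25, 21), (y, n, 25, 22), (y, n, 25, 25)}
π[G, E]: project onto (G, E) (1 duplicate(s) eliminated) → {(1, s), (21, n), (22, n), (25, n)}
Apply σ_{E = q}; surviving tuples: {(3, q)}
Set union of the two operands is {(1, s), (21, n), (22, n), (25, n), (3, q)}.
π[E, G]: project onto (E, G) → {(n, 21), (n, 22), (n, 25), (q, 3), (s, 1)}

{(n, 21), (n, 22), (n, 25), (q, 3), (s, 1)}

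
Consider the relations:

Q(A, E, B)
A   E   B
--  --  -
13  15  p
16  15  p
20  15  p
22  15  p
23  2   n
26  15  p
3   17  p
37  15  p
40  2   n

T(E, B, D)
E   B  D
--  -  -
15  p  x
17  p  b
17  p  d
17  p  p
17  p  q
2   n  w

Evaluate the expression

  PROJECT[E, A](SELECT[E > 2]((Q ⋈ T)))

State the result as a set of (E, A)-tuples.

Q ⋈ T (natural join on E, B): {(13, 15, p, x), (16, 15, p, x), (20, 15, p, x), (22, 15, p, x), (23, 2, n, w), (26, 15, p, x), (3, 17, p, b), (3, 17, p, d), (3, 17, p, p), (3, 17, p, q), (37, 15, p, x), (40, 2, n, w)}
Apply σ_{E > 2}; surviving tuples: {(13, 15, p, x), (16, 15, p, x), (20, 15, p, x), (22, 15, p, x), (26, 15, p, x), (3, 17, p, b), (3, 17, p, d), (3, 17, p, p), (3, 17, p, q), (37, 15, p, x)}
π[E, A]: project onto (E, A) (3 duplicate(s) eliminated) → {(15, 13), (15, 16), (15, 20), (15, 22), (15, 26), (15, 37), (17, 3)}

{(15, 13), (15, 16), (15, 20), (15, 22), (15, 26), (15, 37), (17, 3)}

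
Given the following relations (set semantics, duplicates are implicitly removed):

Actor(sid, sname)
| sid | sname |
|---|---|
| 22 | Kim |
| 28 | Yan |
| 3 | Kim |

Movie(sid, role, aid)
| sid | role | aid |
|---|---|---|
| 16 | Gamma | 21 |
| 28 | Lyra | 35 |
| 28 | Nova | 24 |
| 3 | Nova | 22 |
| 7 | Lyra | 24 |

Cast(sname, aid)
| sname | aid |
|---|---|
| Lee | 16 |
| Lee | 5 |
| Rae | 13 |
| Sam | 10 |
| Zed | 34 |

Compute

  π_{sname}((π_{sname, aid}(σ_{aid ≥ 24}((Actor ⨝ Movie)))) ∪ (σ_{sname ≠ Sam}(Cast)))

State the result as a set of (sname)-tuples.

{Lee, Rae, Yan, Zed}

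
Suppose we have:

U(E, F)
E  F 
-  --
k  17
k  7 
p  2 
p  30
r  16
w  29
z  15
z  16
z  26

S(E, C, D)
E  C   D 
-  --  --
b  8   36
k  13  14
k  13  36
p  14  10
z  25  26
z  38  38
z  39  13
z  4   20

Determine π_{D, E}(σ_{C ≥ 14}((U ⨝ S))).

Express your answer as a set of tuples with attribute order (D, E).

{(10, p), (13, z), (26, z), (38, z)}

U ⋈ S (natural join on E): {(k, 17, 13, 14), (k, 17, 13, 36), (k, 7, 13, 14), (k, 7, 13, 36), (p, 2, 14, 10), (p, 30, 14, 10), (z, 15, 25, 26), (z, 15, 38, 38), (z, 15, 39, 13), (z, 15, 4, 20), (z, 16, 25, 26), (z, 16, 38, 38), (z, 16, 39, 13), (z, 16, 4, 20), (z, 26, 25, 26), (z, 26, 38, 38), (z, 26, 39, 13), (z, 26, 4, 20)}
Filtering on C ≥ 14 leaves {(p, 2, 14, 10), (p, 30, 14, 10), (z, 15, 25, 26), (z, 15, 38, 38), (z, 15, 39, 13), (z, 16, 25, 26), (z, 16, 38, 38), (z, 16, 39, 13), (z, 26, 25, 26), (z, 26, 38, 38), (z, 26, 39, 13)}.
Projecting to D, E (7 duplicate(s) eliminated): {(10, p), (13, z), (26, z), (38, z)}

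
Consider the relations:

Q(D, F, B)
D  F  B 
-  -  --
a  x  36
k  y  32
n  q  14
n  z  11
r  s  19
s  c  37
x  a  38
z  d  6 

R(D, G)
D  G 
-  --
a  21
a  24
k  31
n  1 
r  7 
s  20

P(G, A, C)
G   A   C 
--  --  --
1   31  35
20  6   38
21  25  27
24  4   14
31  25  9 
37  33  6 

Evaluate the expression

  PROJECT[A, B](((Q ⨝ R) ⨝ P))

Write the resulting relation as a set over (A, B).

{(25, 32), (25, 36), (31, 11), (31, 14), (4, 36), (6, 37)}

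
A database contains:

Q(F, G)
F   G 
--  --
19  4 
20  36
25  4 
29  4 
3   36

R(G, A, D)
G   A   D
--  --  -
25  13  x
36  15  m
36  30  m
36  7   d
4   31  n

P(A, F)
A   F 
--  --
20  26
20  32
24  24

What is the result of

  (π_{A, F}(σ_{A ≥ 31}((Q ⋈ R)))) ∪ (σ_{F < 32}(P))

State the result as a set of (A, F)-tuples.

Q ⋈ R (natural join on G): {(19, 4, 31, n), (20, 36, 15, m), (20, 36, 30, m), (20, 36, 7, d), (25, 4, 31, n), (29, 4, 31, n), (3, 36, 15, m), (3, 36, 30, m), (3, 36, 7, d)}
Selection A ≥ 31: {(19, 4, 31, n), (25, 4, 31, n), (29, 4, 31, n)}
Projecting to A, F: {(31, 19), (31, 25), (31, 29)}
Selection F < 32: {(20, 26), (24, 24)}
Set union of the two operands is {(20, 26), (24, 24), (31, 19), (31, 25), (31, 29)}.

{(20, 26), (24, 24), (31, 19), (31, 25), (31, 29)}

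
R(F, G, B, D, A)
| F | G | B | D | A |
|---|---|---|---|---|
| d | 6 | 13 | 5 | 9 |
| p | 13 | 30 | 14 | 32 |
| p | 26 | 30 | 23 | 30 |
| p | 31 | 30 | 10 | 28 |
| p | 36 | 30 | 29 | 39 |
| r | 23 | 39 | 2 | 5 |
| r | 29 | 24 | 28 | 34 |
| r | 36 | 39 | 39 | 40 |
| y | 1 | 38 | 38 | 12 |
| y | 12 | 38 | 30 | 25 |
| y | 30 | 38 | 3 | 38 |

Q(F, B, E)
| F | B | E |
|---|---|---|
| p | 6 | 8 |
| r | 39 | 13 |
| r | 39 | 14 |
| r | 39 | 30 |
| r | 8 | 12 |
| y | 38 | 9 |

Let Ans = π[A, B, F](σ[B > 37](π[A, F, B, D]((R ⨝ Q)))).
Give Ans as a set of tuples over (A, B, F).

Natural join on F, B: {(r, 23, 39, 2, 5, 13), (r, 23, 39, 2, 5, 14), (r, 23, 39, 2, 5, 30), (r, 36, 39, 39, 40, 13), (r, 36, 39, 39, 40, 14), (r, 36, 39, 39, 40, 30), (y, 1, 38, 38, 12, 9), (y, 12, 38, 30, 25, 9), (y, 30, 38, 3, 38, 9)}
Keep only column(s) A, F, B, D (4 duplicate(s) eliminated): {(12, y, 38, 38), (25, y, 38, 30), (38, y, 38, 3), (40, r, 39, 39), (5, r, 39, 2)}
Selection B > 37: {(12, y, 38, 38), (25, y, 38, 30), (38, y, 38, 3), (40, r, 39, 39), (5, r, 39, 2)}
Keep only column(s) A, B, F: {(12, 38, y), (25, 38, y), (38, 38, y), (40, 39, r), (5, 39, r)}

{(12, 38, y), (25, 38, y), (38, 38, y), (40, 39, r), (5, 39, r)}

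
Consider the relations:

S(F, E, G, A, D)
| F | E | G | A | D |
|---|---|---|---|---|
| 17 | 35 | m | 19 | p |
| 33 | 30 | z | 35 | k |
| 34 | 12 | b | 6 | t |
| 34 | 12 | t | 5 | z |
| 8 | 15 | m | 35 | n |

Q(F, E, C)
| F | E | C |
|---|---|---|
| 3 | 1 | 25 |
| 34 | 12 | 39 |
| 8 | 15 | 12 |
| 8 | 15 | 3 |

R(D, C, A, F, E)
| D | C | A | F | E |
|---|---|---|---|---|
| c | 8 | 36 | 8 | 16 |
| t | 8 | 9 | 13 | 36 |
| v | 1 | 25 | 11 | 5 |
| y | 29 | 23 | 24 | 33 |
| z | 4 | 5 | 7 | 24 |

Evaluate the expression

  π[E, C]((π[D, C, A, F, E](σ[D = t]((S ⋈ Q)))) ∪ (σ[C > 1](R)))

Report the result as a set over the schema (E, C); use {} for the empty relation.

{(12, 39), (16, 8), (24, 4), (33, 29), (36, 8)}

Joining S and Q on F, E yields {(34, 12, b, 6, t, 39), (34, 12, t, 5, z, 39), (8, 15, m, 35, n, 12), (8, 15, m, 35, n, 3)}.
σ[D = t]: keep tuples satisfying D = t → {(34, 12, b, 6, t, 39)}
Projecting to D, C, A, F, E: {(t, 39, 6, 34, 12)}
σ[C > 1]: keep tuples satisfying C > 1 → {(c, 8, 36, 8, 16), (t, 8, 9, 13, 36), (y, 29, 23, 24, 33), (z, 4, 5, 7, 24)}
Union: {(t, 39, 6, 34, 12)} with {(c, 8, 36, 8, 16), (t, 8, 9, 13, 36), (y, 29, 23, 24, 33), (z, 4, 5, 7, 24)} → {(c, 8, 36, 8, 16), (t, 39, 6, 34, 12), (t, 8, 9, 13, 36), (y, 29, 23, 24, 33), (z, 4, 5, 7, 24)}
Projecting to E, C: {(12, 39), (16, 8), (24, 4), (33, 29), (36, 8)}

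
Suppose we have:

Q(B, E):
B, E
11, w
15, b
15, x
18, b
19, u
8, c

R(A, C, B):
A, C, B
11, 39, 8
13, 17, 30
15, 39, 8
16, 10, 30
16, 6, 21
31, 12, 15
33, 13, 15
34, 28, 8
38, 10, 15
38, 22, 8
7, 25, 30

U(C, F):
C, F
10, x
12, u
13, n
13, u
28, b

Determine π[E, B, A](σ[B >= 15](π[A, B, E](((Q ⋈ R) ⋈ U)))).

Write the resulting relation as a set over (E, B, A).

{(b, 15, 31), (b, 15, 33), (b, 15, 38), (x, 15, 31), (x, 15, 33), (x, 15, 38)}

Q ⋈ R (natural join on B): {(15, b, 31, 12), (15, b, 33, 13), (15, b, 38, 10), (15, x, 31, 12), (15, x, 33, 13), (15, x, 38, 10), (8, c, 11, 39), (8, c, 15, 39), (8, c, 34, 28), (8, c, 38, 22)}
(Q ⋈ R) ⋈ U (natural join on C): {(15, b, 31, 12, u), (15, b, 33, 13, n), (15, b, 33, 13, u), (15, b, 38, 10, x), (15, x, 31, 12, u), (15, x, 33, 13, n), (15, x, 33, 13, u), (15, x, 38, 10, x), (8, c, 34, 28, b)}
Keep only column(s) A, B, E (2 duplicate(s) eliminated): {(31, 15, b), (31, 15, x), (33, 15, b), (33, 15, x), (34, 8, c), (38, 15, b), (38, 15, x)}
σ[B >= 15]: keep tuples satisfying B >= 15 → {(31, 15, b), (31, 15, x), (33, 15, b), (33, 15, x), (38, 15, b), (38, 15, x)}
Keep only column(s) E, B, A: {(b, 15, 31), (b, 15, 33), (b, 15, 38), (x, 15, 31), (x, 15, 33), (x, 15, 38)}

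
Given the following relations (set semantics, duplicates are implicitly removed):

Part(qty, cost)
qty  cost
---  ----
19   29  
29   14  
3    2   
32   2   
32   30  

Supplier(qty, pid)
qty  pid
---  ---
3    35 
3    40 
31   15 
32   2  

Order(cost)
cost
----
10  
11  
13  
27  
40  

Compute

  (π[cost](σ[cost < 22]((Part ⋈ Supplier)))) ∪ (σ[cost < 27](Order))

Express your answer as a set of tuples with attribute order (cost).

{10, 11, 13, 2}

Natural join on qty: {(3, 2, 35), (3, 2, 40), (32, 2, 2), (32, 30, 2)}
Selection cost < 22: {(3, 2, 35), (3, 2, 40), (32, 2, 2)}
π[cost]: project onto (cost) (2 duplicate(s) eliminated) → {2}
Selection cost < 27: {10, 11, 13}
Taking the union: {10, 11, 13, 2}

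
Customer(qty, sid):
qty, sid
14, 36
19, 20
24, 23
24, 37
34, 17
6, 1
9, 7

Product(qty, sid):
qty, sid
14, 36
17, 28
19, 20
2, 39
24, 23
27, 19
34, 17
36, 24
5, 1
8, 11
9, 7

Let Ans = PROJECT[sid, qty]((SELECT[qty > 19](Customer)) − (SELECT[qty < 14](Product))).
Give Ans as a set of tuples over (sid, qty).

Apply σ_{qty > 19}; surviving tuples: {(24, 23), (24, 37), (34, 17)}
Apply σ_{qty < 14}; surviving tuples: {(2, 39), (5, 1), (8, 11), (9, 7)}
Set difference of the two operands is {(24, 23), (24, 37), (34, 17)}.
π[sid, qty]: project onto (sid, qty) → {(17, 34), (23, 24), (37, 24)}

{(17, 34), (23, 24), (37, 24)}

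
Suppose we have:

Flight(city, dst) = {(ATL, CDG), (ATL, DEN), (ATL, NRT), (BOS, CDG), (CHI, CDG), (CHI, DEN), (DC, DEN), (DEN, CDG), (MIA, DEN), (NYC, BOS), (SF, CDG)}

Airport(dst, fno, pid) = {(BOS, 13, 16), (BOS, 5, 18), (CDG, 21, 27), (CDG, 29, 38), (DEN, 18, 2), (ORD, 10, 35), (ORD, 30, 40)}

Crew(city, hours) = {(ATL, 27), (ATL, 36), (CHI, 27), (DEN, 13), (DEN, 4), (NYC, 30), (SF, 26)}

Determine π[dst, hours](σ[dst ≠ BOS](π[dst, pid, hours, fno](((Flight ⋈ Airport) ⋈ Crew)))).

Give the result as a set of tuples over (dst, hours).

{(CDG, 13), (CDG, 26), (CDG, 27), (CDG, 36), (CDG, 4), (DEN, 27), (DEN, 36)}

Joining Flight and Airport on dst yields {(ATL, CDG, 21, 27), (ATL, CDG, 29, 38), (ATL, DEN, 18, 2), (BOS, CDG, 21, 27), (BOS, CDG, 29, 38), (CHI, CDG, 21, 27), (CHI, CDG, 29, 38), (CHI, DEN, 18, 2), (DC, DEN, 18, 2), (DEN, CDG, 21, 27), (DEN, CDG, 29, 38), (MIA, DEN, 18, 2), (NYC, BOS, 13, 16), (NYC, BOS, 5, 18), (SF, CDG, 21, 27), (SF, CDG, 29, 38)}.
Joining (Flight ⋈ Airport) and Crew on city yields {(ATL, CDG, 21, 27, 27), (ATL, CDG, 21, 27, 36), (ATL, CDG, 29, 38, 27), (ATL, CDG, 29, 38, 36), (ATL, DEN, 18, 2, 27), (ATL, DEN, 18, 2, 36), (CHI, CDG, 21, 27, 27), (CHI, CDG, 29, 38, 27), (CHI, DEN, 18, 2, 27), (DEN, CDG, 21, 27, 13), (DEN, CDG, 21, 27, 4), (DEN, CDG, 29, 38, 13), (DEN, CDG, 29, 38, 4), (NYC, BOS, 13, 16, 30), (NYC, BOS, 5, 18, 30), (SF, CDG, 21, 27, 26), (SF, CDG, 29, 38, 26)}.
π[dst, pid, hours, fno]: project onto (dst, pid, hours, fno) (3 duplicate(s) eliminated) → {(BOS, 16, 30, 13), (BOS, 18, 30, 5), (CDG, 27, 13, 21), (CDG, 27, 26, 21), (CDG, 27, 27, 21), (CDG, 27, 36, 21), (CDG, 27, 4, 21), (CDG, 38, 13, 29), (CDG, 38, 26, 29), (CDG, 38, 27, 29), (CDG, 38, 36, 29), (CDG, 38, 4, 29), (DEN, 2, 27, 18), (DEN, 2, 36, 18)}
Filtering on dst ≠ BOS leaves {(CDG, 27, 13, 21), (CDG, 27, 26, 21), (CDG, 27, 27, 21), (CDG, 27, 36, 21), (CDG, 27, 4, 21), (CDG, 38, 13, 29), (CDG, 38, 26, 29), (CDG, 38, 27, 29), (CDG, 38, 36, 29), (CDG, 38, 4, 29), (DEN, 2, 27, 18), (DEN, 2, 36, 18)}.
π[dst, hours]: project onto (dst, hours) (5 duplicate(s) eliminated) → {(CDG, 13), (CDG, 26), (CDG, 27), (CDG, 36), (CDG, 4), (DEN, 27), (DEN, 36)}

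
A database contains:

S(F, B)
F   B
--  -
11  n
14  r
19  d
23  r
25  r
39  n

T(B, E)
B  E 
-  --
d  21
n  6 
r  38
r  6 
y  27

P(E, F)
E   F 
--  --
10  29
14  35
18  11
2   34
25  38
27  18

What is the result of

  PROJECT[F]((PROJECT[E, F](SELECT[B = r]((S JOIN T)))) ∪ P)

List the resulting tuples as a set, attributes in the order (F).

{11, 14, 18, 23, 25, 29, 34, 35, 38}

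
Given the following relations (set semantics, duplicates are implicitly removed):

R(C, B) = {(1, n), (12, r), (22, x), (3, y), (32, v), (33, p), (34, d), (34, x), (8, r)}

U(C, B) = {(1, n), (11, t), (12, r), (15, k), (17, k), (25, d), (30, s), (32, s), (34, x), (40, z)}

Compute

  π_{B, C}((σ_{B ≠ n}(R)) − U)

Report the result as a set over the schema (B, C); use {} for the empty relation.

Apply σ_{B ≠ n}; surviving tuples: {(12, r), (22, x), (3, y), (32, v), (33, p), (34, d), (34, x), (8, r)}
Difference: {(12, r), (22, x), (3, y), (32, v), (33, p), (34, d), (34, x), (8, r)} with {(1, n), (11, t), (12, r), (15, k), (17, k), (25, d), (30, s), (32, s), (34, x), (40, z)} → {(22, x), (3, y), (32, v), (33, p), (34, d), (8, r)}
π_{B, C} gives {(d, 34), (p, 33), (r, 8), (v, 32), (x, 22), (y, 3)}.

{(d, 34), (p, 33), (r, 8), (v, 32), (x, 22), (y, 3)}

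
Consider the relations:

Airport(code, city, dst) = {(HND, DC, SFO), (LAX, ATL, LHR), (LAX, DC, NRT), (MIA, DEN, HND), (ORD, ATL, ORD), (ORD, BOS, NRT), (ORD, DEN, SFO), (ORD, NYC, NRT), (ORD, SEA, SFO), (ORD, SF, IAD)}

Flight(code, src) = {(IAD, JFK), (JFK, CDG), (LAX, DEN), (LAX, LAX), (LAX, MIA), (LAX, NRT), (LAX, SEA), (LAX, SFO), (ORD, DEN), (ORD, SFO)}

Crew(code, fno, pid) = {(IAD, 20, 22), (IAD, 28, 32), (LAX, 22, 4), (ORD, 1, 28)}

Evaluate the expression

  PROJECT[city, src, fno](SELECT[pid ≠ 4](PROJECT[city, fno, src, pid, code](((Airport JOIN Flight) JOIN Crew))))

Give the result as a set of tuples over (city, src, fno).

Airport ⋈ Flight (natural join on code): {(LAX, ATL, LHR, DEN), (LAX, ATL, LHR, LAX), (LAX, ATL, LHR, MIA), (LAX, ATL, LHR, NRT), (LAX, ATL, LHR, SEA), (LAX, ATL, LHR, SFO), (LAX, DC, NRT, DEN), (LAX, DC, NRT, LAX), (LAX, DC, NRT, MIA), (LAX, DC, NRT, NRT), (LAX, DC, NRT, SEA), (LAX, DC, NRT, SFO), (ORD, ATL, ORD, DEN), (ORD, ATL, ORD, SFO), (ORD, BOS, NRT, DEN), (ORD, BOS, NRT, SFO), (ORD, DEN, SFO, DEN), (ORD, DEN, SFO, SFO), (ORD, NYC, NRT, DEN), (ORD, NYC, NRT, SFO), (ORD, SEA, SFO, DEN), (ORD, SEA, SFO, SFO), (ORD, SF, IAD, DEN), (ORD, SF, IAD, SFO)}
(Airport JOIN Flight) ⋈ Crew (natural join on code): {(LAX, ATL, LHR, DEN, 22, 4), (LAX, ATL, LHR, LAX, 22, 4), (LAX, ATL, LHR, MIA, 22, 4), (LAX, ATL, LHR, NRT, 22, 4), (LAX, ATL, LHR, SEA, 22, 4), (LAX, ATL, LHR, SFO, 22, 4), (LAX, DC, NRT, DEN, 22, 4), (LAX, DC, NRT, LAX, 22, 4), (LAX, DC, NRT, MIA, 22, 4), (LAX, DC, NRT, NRT, 22, 4), (LAX, DC, NRT, SEA, 22, 4), (LAX, DC, NRT, SFO, 22, 4), (ORD, ATL, ORD, DEN, 1, 28), (ORD, ATL, ORD, SFO, 1, 28), (ORD, BOS, NRT, DEN, 1, 28), (ORD, BOS, NRT, SFO, 1, 28), (ORD, DEN, SFO, DEN, 1, 28), (ORD, DEN, SFO, SFO, 1, 28), (ORD, NYC, NRT, DEN, 1, 28), (ORD, NYC, NRT, SFO, 1, 28), (ORD, SEA, SFO, DEN, 1, 28), (ORD, SEA, SFO, SFO, 1, 28), (ORD, SF, IAD, DEN, 1, 28), (ORD, SF, IAD, SFO, 1, 28)}
π[city, fno, src, pid, code]: project onto (city, fno, src, pid, code) → {(ATL, 1, DEN, 28, ORD), (ATL, 1, SFO, 28, ORD), (ATL, 22, DEN, 4, LAX), (ATL, 22, LAX, 4, LAX), (ATL, 22, MIA, 4, LAX), (ATL, 22, NRT, 4, LAX), (ATL, 22, SEA, 4, LAX), (ATL, 22, SFO, 4, LAX), (BOS, 1, DEN, 28, ORD), (BOS, 1, SFO, 28, ORD), (DC, 22, DEN, 4, LAX), (DC, 22, LAX, 4, LAX), (DC, 22, MIA, 4, LAX), (DC, 22, NRT, 4, LAX), (DC, 22, SEA, 4, LAX), (DC, 22, SFO, 4, LAX), (DEN, 1, DEN, 28, ORD), (DEN, 1, SFO, 28, ORD), (NYC, 1, DEN, 28, ORD), (NYC, 1, SFO, 28, ORD), (SEA, 1, DEN, 28, ORD), (SEA, 1, SFO, 28, ORD), (SF, 1, DEN, 28, ORD), (SF, 1, SFO, 28, ORD)}
Selection pid ≠ 4: {(ATL, 1, DEN, 28, ORD), (ATL, 1, SFO, 28, ORD), (BOS, 1, DEN, 28, ORD), (BOS, 1, SFO, 28, ORD), (DEN, 1, DEN, 28, ORD), (DEN, 1, SFO, 28, ORD), (NYC, 1, DEN, 28, ORD), (NYC, 1, SFO, 28, ORD), (SEA, 1, DEN, 28, ORD), (SEA, 1, SFO, 28, ORD), (SF, 1, DEN, 28, ORD), (SF, 1, SFO, 28, ORD)}
π[city, src, fno]: project onto (city, src, fno) → {(ATL, DEN, 1), (ATL, SFO, 1), (BOS, DEN, 1), (BOS, SFO, 1), (DEN, DEN, 1), (DEN, SFO, 1), (NYC, DEN, 1), (NYC, SFO, 1), (SEA, DEN, 1), (SEA, SFO, 1), (SF, DEN, 1), (SF, SFO, 1)}

{(ATL, DEN, 1), (ATL, SFO, 1), (BOS, DEN, 1), (BOS, SFO, 1), (DEN, DEN, 1), (DEN, SFO, 1), (NYC, DEN, 1), (NYC, SFO, 1), (SEA, DEN, 1), (SEA, SFO, 1), (SF, DEN, 1), (SF, SFO, 1)}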